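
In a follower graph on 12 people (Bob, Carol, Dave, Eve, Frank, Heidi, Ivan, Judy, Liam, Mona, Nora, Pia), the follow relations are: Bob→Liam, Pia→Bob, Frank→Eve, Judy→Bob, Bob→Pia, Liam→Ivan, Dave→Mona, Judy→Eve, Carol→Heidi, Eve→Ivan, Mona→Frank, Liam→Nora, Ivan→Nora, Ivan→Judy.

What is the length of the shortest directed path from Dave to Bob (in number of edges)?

Distance 0: Dave.
Distance 1: Mona.
Distance 2: Frank.
Distance 3: Eve.
Distance 4: Ivan.
Distance 5: Judy, Nora.
Distance 6: Bob — contains Bob.

6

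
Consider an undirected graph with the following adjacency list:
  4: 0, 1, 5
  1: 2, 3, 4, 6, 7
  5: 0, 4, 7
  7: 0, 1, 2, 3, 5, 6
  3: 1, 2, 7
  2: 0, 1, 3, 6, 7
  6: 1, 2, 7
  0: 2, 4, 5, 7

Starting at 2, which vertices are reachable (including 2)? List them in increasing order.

Start at 2.
Its neighbours: 0, 1, 3, 6, 7.
Then their neighbours: 4, 5.
Every vertex is now reached.

0, 1, 2, 3, 4, 5, 6, 7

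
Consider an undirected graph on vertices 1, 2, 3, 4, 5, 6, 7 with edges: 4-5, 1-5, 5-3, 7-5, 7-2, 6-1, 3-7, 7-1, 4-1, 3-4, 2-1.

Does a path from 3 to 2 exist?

Yes

Explore from 3.
Distance 1: reach 4, 5, 7.
Distance 2: reach 1, 2.
Found 2.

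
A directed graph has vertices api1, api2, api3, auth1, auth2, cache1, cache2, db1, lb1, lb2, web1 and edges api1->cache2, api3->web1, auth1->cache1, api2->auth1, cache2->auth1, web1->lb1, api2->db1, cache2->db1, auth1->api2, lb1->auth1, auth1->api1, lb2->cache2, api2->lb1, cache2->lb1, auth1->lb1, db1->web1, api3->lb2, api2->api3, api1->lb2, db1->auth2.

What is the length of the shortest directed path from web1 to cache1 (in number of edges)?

3

Distance 0: web1.
Distance 1: lb1.
Distance 2: auth1.
Distance 3: api1, api2, cache1 — contains cache1.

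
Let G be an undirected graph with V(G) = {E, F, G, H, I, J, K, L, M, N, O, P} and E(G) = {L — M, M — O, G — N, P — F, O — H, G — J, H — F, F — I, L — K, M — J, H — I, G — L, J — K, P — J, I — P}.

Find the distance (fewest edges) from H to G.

4

Distance 0: H.
Distance 1: F, I, O.
Distance 2: M, P.
Distance 3: J, L.
Distance 4: G, K — contains G.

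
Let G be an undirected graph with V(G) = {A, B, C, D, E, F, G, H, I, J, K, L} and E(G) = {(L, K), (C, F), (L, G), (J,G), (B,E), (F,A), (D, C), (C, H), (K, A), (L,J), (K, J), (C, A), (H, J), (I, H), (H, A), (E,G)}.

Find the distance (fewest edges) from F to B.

Distance 0: F.
Distance 1: A, C.
Distance 2: D, H, K.
Distance 3: I, J, L.
Distance 4: G.
Distance 5: E.
Distance 6: B — contains B.

6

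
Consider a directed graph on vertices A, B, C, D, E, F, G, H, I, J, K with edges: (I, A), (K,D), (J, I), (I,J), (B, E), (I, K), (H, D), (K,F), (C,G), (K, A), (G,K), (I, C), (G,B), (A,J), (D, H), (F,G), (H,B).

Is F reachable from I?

Explore from I.
Distance 1: reach A, C, J, K.
Distance 2: reach D, F, G.
Found F.

Yes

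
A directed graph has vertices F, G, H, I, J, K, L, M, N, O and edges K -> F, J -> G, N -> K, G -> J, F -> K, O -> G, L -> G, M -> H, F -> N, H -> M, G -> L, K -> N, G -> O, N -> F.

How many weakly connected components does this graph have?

From F: component {F, K, N}.
From G: component {G, J, L, O}.
From H: component {H, M}.
From I: component {I}.
That's 4 components.

4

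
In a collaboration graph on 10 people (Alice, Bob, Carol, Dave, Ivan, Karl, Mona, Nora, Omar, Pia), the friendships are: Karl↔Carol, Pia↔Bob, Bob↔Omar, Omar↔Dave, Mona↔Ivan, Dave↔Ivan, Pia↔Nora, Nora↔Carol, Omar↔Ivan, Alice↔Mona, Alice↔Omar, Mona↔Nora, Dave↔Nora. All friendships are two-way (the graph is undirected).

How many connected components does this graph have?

1

From Alice: component {Alice, Bob, Carol, Dave, Ivan, Karl, Mona, Nora, Omar, Pia}.
That's 1 component.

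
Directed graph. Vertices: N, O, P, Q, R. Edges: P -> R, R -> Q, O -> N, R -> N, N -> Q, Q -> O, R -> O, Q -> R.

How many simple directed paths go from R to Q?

R→N→Q
R→O→N→Q
R→Q

3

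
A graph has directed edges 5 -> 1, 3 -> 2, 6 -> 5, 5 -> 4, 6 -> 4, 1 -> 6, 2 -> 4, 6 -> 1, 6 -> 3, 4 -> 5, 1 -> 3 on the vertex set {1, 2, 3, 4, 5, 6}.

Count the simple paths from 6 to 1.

4

6→1
6→3→2→4→5→1
6→4→5→1
6→5→1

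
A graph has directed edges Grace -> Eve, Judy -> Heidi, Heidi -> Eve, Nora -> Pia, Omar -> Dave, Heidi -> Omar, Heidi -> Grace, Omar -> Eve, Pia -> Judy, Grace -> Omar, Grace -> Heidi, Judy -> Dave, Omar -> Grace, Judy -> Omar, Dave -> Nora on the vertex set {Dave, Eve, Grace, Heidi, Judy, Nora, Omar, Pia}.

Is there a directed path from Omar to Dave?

Explore from Omar.
Distance 1: reach Dave, Eve, Grace.
Found Dave.

Yes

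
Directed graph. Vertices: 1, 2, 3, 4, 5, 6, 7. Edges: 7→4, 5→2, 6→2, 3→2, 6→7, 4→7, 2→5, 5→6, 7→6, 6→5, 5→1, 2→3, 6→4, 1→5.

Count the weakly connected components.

1

From 1: component {1, 2, 3, 4, 5, 6, 7}.
That's 1 component.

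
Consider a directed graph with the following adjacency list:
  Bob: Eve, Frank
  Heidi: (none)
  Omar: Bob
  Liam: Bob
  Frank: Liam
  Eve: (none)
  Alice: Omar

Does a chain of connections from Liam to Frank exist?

Explore from Liam.
Distance 1: reach Bob.
Distance 2: reach Eve, Frank.
Found Frank.

Yes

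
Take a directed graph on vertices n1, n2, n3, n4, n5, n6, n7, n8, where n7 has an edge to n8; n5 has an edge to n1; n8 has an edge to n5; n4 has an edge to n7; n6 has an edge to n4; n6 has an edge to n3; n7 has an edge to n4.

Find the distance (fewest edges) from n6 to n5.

4

Distance 0: n6.
Distance 1: n3, n4.
Distance 2: n7.
Distance 3: n8.
Distance 4: n5 — contains n5.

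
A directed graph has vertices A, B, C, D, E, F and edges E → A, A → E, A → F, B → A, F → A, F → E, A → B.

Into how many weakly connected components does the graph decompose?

From A: component {A, B, E, F}.
From C: component {C}.
From D: component {D}.
That's 3 components.

3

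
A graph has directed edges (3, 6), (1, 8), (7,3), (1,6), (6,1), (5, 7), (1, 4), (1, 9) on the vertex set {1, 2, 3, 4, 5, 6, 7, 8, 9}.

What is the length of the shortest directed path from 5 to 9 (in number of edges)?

5

Distance 0: 5.
Distance 1: 7.
Distance 2: 3.
Distance 3: 6.
Distance 4: 1.
Distance 5: 4, 8, 9 — contains 9.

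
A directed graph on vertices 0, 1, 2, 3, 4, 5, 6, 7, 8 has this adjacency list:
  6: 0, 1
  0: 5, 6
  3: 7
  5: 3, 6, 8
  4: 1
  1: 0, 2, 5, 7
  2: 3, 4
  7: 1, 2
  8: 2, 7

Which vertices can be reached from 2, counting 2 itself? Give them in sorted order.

0, 1, 2, 3, 4, 5, 6, 7, 8

Start at 2.
Its neighbours: 3, 4.
Then their neighbours: 1, 7.
Then next layer: 0, 5.
Then next layer: 6, 8.
Every vertex is now reached.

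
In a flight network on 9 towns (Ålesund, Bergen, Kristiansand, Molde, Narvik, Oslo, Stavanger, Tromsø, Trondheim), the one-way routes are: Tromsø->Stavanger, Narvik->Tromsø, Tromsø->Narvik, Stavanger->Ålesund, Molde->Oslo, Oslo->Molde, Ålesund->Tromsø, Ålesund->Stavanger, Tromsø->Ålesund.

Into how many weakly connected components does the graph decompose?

5

From Ålesund: component {Ålesund, Narvik, Stavanger, Tromsø}.
From Bergen: component {Bergen}.
From Kristiansand: component {Kristiansand}.
From Molde: component {Molde, Oslo}.
From Trondheim: component {Trondheim}.
That's 5 components.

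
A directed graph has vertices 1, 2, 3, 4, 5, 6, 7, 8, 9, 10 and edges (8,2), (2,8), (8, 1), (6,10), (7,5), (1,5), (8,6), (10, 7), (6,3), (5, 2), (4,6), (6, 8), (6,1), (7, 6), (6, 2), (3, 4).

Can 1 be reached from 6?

Explore from 6.
Distance 1: reach 1, 2, 3, 8, 10.
Found 1.

Yes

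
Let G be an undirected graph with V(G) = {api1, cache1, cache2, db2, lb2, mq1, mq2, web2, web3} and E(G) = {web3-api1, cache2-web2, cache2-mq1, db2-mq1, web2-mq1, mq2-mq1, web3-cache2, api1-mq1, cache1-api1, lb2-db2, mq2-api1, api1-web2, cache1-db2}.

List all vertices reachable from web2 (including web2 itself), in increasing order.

api1, cache1, cache2, db2, lb2, mq1, mq2, web2, web3

Start at web2.
Its neighbours: api1, cache2, mq1.
Then their neighbours: cache1, db2, mq2, web3.
Then next layer: lb2.
Every vertex is now reached.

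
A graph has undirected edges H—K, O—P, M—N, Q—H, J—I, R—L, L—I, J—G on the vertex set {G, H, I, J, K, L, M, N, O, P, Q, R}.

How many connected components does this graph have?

From G: component {G, I, J, L, R}.
From H: component {H, K, Q}.
From M: component {M, N}.
From O: component {O, P}.
That's 4 components.

4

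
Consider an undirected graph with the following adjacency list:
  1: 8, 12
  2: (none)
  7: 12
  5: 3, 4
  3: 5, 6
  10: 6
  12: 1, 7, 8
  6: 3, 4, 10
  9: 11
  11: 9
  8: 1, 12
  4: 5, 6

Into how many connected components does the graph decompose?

From 1: component {1, 7, 8, 12}.
From 2: component {2}.
From 3: component {3, 4, 5, 6, 10}.
From 9: component {9, 11}.
That's 4 components.

4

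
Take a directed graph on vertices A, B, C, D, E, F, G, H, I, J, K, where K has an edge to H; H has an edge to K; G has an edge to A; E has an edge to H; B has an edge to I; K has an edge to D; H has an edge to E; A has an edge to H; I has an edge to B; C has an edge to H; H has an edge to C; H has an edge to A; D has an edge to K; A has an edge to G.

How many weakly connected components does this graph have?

4

From A: component {A, C, D, E, G, H, K}.
From B: component {B, I}.
From F: component {F}.
From J: component {J}.
That's 4 components.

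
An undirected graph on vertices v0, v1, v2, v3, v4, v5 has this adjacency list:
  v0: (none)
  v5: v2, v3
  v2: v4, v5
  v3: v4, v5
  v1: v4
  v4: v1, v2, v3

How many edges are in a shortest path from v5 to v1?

Distance 0: v5.
Distance 1: v2, v3.
Distance 2: v4.
Distance 3: v1 — contains v1.

3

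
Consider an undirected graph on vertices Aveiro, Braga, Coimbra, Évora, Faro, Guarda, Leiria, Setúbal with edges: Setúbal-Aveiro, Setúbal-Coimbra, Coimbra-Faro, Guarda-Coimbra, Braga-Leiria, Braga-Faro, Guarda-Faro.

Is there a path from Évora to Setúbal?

No

Évora has no edges, so nothing is reachable from it.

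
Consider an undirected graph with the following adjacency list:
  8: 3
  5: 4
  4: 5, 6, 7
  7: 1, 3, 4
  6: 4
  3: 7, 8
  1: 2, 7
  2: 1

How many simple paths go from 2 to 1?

2–1

1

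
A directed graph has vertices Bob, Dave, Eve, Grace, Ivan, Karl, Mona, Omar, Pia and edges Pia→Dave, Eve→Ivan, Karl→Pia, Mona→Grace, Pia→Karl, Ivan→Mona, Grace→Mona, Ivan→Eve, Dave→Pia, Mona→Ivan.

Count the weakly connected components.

From Bob: component {Bob}.
From Dave: component {Dave, Karl, Pia}.
From Eve: component {Eve, Grace, Ivan, Mona}.
From Omar: component {Omar}.
That's 4 components.

4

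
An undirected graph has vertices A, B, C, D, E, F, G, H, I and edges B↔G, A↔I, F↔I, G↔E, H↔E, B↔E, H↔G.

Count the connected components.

From A: component {A, F, I}.
From B: component {B, E, G, H}.
From C: component {C}.
From D: component {D}.
That's 4 components.

4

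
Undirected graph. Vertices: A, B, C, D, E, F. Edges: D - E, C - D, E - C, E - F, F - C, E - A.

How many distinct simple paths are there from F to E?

3

F–C–D–E
F–C–E
F–E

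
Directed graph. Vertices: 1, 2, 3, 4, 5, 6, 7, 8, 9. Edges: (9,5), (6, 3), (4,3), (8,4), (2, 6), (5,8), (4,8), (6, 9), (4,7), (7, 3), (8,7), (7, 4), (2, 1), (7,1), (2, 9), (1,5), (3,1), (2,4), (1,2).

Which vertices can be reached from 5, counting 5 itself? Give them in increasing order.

Start at 5.
Its neighbours: 8.
Then their neighbours: 4, 7.
Then next layer: 1, 3.
Then next layer: 2.
Then next layer: 6, 9.
Every vertex is now reached.

1, 2, 3, 4, 5, 6, 7, 8, 9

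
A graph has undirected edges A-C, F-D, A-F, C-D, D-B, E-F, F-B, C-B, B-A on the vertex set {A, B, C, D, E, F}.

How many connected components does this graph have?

1

From A: component {A, B, C, D, E, F}.
That's 1 component.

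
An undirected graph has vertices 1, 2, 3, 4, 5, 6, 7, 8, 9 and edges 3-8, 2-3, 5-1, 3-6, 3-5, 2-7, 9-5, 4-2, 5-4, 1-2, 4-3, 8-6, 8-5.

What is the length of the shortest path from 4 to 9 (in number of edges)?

2

Distance 0: 4.
Distance 1: 2, 3, 5.
Distance 2: 1, 6, 7, 8, 9 — contains 9.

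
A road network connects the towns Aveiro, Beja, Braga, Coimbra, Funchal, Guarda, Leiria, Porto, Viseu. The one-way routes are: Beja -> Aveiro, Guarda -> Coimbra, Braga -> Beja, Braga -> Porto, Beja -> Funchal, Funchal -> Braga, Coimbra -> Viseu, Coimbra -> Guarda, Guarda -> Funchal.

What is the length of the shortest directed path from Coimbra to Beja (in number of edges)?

4

Distance 0: Coimbra.
Distance 1: Guarda, Viseu.
Distance 2: Funchal.
Distance 3: Braga.
Distance 4: Beja, Porto — contains Beja.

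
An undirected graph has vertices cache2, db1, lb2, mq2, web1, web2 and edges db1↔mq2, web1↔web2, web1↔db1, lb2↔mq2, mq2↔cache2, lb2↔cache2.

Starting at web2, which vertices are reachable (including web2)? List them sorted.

Start at web2.
Its neighbours: web1.
Then their neighbours: db1.
Then next layer: mq2.
Then next layer: cache2, lb2.
Every vertex is now reached.

cache2, db1, lb2, mq2, web1, web2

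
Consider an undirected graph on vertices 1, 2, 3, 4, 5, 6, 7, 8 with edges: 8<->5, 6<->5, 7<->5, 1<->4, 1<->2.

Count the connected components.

3

From 1: component {1, 2, 4}.
From 3: component {3}.
From 5: component {5, 6, 7, 8}.
That's 3 components.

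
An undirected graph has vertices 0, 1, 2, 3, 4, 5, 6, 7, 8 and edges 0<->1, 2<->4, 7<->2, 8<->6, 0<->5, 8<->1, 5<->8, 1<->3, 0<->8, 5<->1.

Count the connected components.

2

From 0: component {0, 1, 3, 5, 6, 8}.
From 2: component {2, 4, 7}.
That's 2 components.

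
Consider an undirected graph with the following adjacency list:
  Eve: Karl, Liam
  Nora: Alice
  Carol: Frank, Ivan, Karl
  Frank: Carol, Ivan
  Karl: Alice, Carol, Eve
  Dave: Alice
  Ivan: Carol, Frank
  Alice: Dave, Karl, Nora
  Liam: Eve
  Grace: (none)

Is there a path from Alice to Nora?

Yes

Explore from Alice.
Distance 1: reach Dave, Karl, Nora.
Found Nora.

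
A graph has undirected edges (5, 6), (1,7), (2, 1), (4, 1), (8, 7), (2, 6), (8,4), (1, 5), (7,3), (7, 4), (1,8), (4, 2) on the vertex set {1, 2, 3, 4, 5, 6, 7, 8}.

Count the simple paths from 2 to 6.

7

2–1–5–6
2–4–1–5–6
2–4–7–1–5–6
2–4–7–8–1–5–6
2–4–8–1–5–6
2–4–8–7–1–5–6
2–6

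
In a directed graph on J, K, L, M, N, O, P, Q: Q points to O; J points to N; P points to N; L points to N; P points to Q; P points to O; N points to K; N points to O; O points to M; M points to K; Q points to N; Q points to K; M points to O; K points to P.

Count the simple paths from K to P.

1

K→P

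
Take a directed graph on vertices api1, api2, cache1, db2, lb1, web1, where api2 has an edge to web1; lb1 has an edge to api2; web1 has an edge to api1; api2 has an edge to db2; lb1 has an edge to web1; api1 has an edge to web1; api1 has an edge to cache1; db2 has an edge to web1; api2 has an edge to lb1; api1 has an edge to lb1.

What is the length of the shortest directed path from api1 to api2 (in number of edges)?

2

Distance 0: api1.
Distance 1: cache1, lb1, web1.
Distance 2: api2 — contains api2.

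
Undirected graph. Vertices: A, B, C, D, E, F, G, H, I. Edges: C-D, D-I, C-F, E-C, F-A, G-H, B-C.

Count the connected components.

2

From A: component {A, B, C, D, E, F, I}.
From G: component {G, H}.
That's 2 components.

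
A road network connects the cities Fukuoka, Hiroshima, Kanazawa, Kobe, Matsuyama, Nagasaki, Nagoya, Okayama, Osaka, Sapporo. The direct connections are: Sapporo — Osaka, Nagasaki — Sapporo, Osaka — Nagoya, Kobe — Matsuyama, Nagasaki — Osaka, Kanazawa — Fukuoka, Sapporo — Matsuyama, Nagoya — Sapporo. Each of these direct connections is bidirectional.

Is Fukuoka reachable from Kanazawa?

Yes

Explore from Kanazawa.
Distance 1: reach Fukuoka.
Found Fukuoka.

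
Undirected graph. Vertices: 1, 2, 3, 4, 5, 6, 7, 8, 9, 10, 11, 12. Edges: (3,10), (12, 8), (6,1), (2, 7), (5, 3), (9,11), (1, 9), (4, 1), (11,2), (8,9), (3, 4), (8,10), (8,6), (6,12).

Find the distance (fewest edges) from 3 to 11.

Distance 0: 3.
Distance 1: 4, 5, 10.
Distance 2: 1, 8.
Distance 3: 6, 9, 12.
Distance 4: 11 — contains 11.

4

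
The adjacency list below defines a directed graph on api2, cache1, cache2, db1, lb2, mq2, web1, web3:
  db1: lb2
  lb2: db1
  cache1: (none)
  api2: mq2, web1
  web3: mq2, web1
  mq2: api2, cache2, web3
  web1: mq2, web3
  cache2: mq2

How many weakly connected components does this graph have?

3

From api2: component {api2, cache2, mq2, web1, web3}.
From cache1: component {cache1}.
From db1: component {db1, lb2}.
That's 3 components.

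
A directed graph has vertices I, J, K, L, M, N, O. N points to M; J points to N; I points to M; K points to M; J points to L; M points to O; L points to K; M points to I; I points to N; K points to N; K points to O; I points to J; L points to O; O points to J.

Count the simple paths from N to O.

3

N→M→I→J→L→K→O
N→M→I→J→L→O
N→M→O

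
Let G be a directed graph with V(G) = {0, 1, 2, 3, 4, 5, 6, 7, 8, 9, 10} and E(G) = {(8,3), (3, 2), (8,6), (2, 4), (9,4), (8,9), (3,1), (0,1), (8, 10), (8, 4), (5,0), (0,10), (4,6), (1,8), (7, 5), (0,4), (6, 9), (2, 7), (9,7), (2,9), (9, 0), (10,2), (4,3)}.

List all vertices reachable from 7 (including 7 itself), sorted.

Start at 7.
Its neighbours: 5.
Then their neighbours: 0.
Then next layer: 1, 4, 10.
Then next layer: 2, 3, 6, 8.
Then next layer: 9.
Every vertex is now reached.

0, 1, 2, 3, 4, 5, 6, 7, 8, 9, 10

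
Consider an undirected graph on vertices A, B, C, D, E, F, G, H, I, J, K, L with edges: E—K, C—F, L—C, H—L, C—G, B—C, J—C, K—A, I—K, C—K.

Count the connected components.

From A: component {A, B, C, E, F, G, H, I, J, K, L}.
From D: component {D}.
That's 2 components.

2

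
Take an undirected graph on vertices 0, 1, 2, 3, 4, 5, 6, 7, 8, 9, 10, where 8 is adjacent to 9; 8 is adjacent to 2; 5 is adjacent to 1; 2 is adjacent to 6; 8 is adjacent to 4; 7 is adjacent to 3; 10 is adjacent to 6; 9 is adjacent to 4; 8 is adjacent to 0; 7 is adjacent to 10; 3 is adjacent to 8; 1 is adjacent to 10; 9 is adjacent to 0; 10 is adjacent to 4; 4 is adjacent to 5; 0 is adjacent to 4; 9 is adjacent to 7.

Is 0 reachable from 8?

Yes

Explore from 8.
Distance 1: reach 0, 2, 3, 4, 9.
Found 0.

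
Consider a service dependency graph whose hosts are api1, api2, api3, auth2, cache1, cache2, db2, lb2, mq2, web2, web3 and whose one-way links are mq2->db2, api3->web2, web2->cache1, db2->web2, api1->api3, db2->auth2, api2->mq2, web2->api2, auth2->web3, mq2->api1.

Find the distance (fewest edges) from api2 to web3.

4

Distance 0: api2.
Distance 1: mq2.
Distance 2: api1, db2.
Distance 3: api3, auth2, web2.
Distance 4: cache1, web3 — contains web3.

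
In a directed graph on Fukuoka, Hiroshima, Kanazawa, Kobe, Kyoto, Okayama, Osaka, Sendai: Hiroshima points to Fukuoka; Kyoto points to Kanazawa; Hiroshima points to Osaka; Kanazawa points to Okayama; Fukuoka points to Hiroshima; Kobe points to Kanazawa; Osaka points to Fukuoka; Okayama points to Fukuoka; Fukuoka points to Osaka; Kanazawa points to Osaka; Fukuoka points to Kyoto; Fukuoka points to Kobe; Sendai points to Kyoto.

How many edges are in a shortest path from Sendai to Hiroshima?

Distance 0: Sendai.
Distance 1: Kyoto.
Distance 2: Kanazawa.
Distance 3: Okayama, Osaka.
Distance 4: Fukuoka.
Distance 5: Hiroshima, Kobe — contains Hiroshima.

5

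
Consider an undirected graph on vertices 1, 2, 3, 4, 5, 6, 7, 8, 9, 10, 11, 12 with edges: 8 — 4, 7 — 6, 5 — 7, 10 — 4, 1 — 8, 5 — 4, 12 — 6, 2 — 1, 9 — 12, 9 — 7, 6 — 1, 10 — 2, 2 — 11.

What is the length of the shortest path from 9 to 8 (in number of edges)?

4

Distance 0: 9.
Distance 1: 7, 12.
Distance 2: 5, 6.
Distance 3: 1, 4.
Distance 4: 2, 8, 10 — contains 8.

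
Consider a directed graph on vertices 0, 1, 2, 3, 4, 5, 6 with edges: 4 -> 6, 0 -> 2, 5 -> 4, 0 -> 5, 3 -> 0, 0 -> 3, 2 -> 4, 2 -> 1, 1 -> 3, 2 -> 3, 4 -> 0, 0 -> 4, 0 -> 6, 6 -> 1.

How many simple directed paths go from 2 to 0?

4

2→1→3→0
2→3→0
2→4→0
2→4→6→1→3→0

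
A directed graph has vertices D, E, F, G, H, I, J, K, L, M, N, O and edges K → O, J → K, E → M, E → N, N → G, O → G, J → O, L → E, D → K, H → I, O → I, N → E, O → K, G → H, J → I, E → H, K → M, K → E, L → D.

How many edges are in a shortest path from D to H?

3

Distance 0: D.
Distance 1: K.
Distance 2: E, M, O.
Distance 3: G, H, I, N — contains H.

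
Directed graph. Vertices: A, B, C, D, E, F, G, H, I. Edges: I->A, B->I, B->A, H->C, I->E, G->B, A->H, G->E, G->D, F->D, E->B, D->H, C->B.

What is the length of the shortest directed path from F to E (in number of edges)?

6

Distance 0: F.
Distance 1: D.
Distance 2: H.
Distance 3: C.
Distance 4: B.
Distance 5: A, I.
Distance 6: E — contains E.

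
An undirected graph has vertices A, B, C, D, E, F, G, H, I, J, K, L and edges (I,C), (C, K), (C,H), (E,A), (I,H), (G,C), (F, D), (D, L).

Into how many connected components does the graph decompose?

From A: component {A, E}.
From B: component {B}.
From C: component {C, G, H, I, K}.
From D: component {D, F, L}.
From J: component {J}.
That's 5 components.

5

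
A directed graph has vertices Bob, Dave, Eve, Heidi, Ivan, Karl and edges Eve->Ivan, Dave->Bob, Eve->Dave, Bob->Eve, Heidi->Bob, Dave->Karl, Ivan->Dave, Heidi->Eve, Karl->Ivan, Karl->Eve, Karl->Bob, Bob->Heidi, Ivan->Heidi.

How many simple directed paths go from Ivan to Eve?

7

Ivan→Dave→Bob→Eve
Ivan→Dave→Bob→Heidi→Eve
Ivan→Dave→Karl→Bob→Eve
Ivan→Dave→Karl→Bob→Heidi→Eve
Ivan→Dave→Karl→Eve
Ivan→Heidi→Bob→Eve
Ivan→Heidi→Eve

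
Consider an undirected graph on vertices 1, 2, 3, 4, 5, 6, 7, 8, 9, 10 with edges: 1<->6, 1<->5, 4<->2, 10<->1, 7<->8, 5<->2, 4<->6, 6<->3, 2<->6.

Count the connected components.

From 1: component {1, 2, 3, 4, 5, 6, 10}.
From 7: component {7, 8}.
From 9: component {9}.
That's 3 components.

3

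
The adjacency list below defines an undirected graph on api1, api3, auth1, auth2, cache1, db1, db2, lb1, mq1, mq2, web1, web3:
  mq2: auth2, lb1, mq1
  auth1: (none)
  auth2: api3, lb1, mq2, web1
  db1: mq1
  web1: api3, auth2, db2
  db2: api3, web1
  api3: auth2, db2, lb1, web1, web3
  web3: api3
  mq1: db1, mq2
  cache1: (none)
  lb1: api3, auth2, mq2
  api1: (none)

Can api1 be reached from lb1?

No

Explore from lb1.
Distance 1: reach api3, auth2, mq2.
Distance 2: reach db2, mq1, web1, web3.
Distance 3: reach db1.
The search is exhausted without reaching api1; it lies in a different component.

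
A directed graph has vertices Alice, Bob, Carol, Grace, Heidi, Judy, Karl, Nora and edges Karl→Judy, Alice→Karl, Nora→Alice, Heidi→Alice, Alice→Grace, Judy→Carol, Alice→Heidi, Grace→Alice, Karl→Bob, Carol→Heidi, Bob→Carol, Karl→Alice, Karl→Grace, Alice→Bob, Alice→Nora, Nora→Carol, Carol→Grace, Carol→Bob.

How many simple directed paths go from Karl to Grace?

Karl→Alice→Bob→Carol→Grace
Karl→Alice→Grace
Karl→Alice→Nora→Carol→Grace
Karl→Bob→Carol→Grace
Karl→Bob→Carol→Heidi→Alice→Grace
Karl→Grace
Karl→Judy→Carol→Grace
Karl→Judy→Carol→Heidi→Alice→Grace

8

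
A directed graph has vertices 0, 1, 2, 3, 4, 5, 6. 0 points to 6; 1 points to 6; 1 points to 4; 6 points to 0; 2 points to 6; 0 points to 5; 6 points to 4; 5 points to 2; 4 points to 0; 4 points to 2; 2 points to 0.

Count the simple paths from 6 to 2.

6→0→5→2
6→4→0→5→2
6→4→2

3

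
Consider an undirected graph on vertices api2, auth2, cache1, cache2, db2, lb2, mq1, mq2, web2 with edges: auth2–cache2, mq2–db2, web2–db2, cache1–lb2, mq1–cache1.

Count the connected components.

From api2: component {api2}.
From auth2: component {auth2, cache2}.
From cache1: component {cache1, lb2, mq1}.
From db2: component {db2, mq2, web2}.
That's 4 components.

4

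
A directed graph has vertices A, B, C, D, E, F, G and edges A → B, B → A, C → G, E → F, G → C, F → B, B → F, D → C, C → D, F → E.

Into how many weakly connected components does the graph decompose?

From A: component {A, B, E, F}.
From C: component {C, D, G}.
That's 2 components.

2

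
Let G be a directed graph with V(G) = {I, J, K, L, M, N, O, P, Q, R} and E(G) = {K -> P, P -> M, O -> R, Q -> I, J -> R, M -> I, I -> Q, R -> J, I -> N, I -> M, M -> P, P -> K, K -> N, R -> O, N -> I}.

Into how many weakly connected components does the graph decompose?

From I: component {I, K, M, N, P, Q}.
From J: component {J, O, R}.
From L: component {L}.
That's 3 components.

3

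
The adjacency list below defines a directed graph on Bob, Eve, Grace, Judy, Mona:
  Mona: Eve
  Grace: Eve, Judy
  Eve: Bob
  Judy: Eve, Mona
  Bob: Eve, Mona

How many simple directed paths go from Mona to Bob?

Mona→Eve→Bob

1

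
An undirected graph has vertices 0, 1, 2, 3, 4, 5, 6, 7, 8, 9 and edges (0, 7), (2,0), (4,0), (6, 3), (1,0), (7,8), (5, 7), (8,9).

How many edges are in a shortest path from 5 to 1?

3

Distance 0: 5.
Distance 1: 7.
Distance 2: 0, 8.
Distance 3: 1, 2, 4, 9 — contains 1.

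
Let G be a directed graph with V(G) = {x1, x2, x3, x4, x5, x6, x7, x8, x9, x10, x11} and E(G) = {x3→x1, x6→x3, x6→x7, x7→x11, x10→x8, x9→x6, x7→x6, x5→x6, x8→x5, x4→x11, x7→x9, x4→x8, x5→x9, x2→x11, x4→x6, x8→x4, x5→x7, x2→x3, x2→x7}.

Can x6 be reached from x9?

Yes

Explore from x9.
Distance 1: reach x6.
Found x6.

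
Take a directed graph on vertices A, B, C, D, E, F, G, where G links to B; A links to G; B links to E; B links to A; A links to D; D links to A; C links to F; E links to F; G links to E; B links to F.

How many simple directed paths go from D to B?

D→A→G→B

1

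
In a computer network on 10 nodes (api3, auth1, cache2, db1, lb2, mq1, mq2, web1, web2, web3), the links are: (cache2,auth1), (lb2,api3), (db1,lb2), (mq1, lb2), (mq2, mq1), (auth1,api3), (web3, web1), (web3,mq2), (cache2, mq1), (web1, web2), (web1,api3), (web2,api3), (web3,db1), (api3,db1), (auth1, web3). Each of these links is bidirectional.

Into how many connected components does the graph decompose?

1

From api3: component {api3, auth1, cache2, db1, lb2, mq1, mq2, web1, web2, web3}.
That's 1 component.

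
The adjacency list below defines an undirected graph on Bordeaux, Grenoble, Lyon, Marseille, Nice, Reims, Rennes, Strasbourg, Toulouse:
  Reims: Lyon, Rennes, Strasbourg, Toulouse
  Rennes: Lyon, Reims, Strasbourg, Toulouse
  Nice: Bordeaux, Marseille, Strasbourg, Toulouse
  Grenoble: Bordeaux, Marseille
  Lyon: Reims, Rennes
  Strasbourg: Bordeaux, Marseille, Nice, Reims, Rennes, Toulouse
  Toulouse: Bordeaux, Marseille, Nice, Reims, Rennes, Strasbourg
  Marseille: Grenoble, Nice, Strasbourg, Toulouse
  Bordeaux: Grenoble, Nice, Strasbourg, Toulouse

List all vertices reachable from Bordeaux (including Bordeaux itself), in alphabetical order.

Bordeaux, Grenoble, Lyon, Marseille, Nice, Reims, Rennes, Strasbourg, Toulouse

Start at Bordeaux.
Its neighbours: Grenoble, Nice, Strasbourg, Toulouse.
Then their neighbours: Marseille, Reims, Rennes.
Then next layer: Lyon.
Every vertex is now reached.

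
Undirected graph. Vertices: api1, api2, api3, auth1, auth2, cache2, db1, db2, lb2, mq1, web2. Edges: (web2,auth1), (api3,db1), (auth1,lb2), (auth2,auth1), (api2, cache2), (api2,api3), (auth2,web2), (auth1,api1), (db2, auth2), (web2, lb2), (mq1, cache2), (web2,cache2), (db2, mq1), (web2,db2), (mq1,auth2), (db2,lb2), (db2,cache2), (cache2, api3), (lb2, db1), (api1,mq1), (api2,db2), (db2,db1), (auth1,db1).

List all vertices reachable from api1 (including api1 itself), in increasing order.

api1, api2, api3, auth1, auth2, cache2, db1, db2, lb2, mq1, web2

Start at api1.
Its neighbours: auth1, mq1.
Then their neighbours: auth2, cache2, db1, db2, lb2, web2.
Then next layer: api2, api3.
Every vertex is now reached.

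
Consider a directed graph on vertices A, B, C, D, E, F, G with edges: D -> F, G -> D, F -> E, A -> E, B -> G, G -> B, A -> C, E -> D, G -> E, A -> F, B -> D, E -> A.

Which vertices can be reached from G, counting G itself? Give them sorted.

A, B, C, D, E, F, G

Start at G.
Its neighbours: B, D, E.
Then their neighbours: A, F.
Then next layer: C.
Every vertex is now reached.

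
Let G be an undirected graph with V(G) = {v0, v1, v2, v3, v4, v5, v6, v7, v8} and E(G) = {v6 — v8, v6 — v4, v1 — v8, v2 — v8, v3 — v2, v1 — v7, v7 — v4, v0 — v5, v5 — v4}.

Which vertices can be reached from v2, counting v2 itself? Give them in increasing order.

Start at v2.
Its neighbours: v3, v8.
Then their neighbours: v1, v6.
Then next layer: v4, v7.
Then next layer: v5.
Then next layer: v0.
Every vertex is now reached.

v0, v1, v2, v3, v4, v5, v6, v7, v8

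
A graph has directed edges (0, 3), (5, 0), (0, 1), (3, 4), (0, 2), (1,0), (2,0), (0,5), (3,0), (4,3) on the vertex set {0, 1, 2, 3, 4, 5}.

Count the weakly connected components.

From 0: component {0, 1, 2, 3, 4, 5}.
That's 1 component.

1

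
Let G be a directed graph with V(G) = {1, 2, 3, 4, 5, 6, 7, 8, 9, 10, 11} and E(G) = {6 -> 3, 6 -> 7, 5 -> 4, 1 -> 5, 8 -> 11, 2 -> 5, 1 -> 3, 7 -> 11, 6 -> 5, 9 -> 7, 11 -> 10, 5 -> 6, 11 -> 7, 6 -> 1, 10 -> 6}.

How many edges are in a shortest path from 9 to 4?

6

Distance 0: 9.
Distance 1: 7.
Distance 2: 11.
Distance 3: 10.
Distance 4: 6.
Distance 5: 1, 3, 5.
Distance 6: 4 — contains 4.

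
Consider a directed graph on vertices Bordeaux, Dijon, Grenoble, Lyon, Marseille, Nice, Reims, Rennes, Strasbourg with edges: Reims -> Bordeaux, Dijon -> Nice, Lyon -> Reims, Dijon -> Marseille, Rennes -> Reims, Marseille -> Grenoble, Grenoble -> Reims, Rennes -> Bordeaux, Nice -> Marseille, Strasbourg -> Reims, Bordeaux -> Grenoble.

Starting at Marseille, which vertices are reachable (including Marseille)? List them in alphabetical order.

Start at Marseille.
Its neighbours: Grenoble.
Then their neighbours: Reims.
Then next layer: Bordeaux.
Nothing further is reachable.

Bordeaux, Grenoble, Marseille, Reims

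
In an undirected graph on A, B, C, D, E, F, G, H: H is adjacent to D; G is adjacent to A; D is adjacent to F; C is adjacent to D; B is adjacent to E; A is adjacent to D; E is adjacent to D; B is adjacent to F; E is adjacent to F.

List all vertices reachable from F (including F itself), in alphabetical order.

Start at F.
Its neighbours: B, D, E.
Then their neighbours: A, C, H.
Then next layer: G.
Every vertex is now reached.

A, B, C, D, E, F, G, H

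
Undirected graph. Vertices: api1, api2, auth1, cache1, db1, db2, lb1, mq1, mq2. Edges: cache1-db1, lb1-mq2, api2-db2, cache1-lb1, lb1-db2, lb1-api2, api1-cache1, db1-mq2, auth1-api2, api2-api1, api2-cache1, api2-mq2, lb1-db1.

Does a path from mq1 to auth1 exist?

No

mq1 has no edges, so nothing is reachable from it.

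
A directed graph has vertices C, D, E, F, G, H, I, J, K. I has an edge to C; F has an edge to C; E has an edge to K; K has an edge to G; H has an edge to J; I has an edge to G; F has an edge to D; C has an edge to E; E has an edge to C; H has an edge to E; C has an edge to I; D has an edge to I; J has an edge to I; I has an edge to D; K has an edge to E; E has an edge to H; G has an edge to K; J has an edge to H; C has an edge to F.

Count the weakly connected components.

1

From C: component {C, D, E, F, G, H, I, J, K}.
That's 1 component.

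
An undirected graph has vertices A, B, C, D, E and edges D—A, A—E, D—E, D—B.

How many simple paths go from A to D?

A–D
A–E–D

2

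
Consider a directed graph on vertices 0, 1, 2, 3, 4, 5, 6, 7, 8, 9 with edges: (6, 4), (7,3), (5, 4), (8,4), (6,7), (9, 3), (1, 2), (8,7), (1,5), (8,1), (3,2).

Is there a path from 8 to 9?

No

Explore from 8.
Distance 1: reach 1, 4, 7.
Distance 2: reach 2, 3, 5.
The search from 8 is exhausted; no directed path reaches 9.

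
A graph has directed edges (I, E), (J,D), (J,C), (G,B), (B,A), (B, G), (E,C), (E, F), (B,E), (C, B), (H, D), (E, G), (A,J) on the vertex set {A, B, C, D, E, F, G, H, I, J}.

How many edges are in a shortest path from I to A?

4

Distance 0: I.
Distance 1: E.
Distance 2: C, F, G.
Distance 3: B.
Distance 4: A — contains A.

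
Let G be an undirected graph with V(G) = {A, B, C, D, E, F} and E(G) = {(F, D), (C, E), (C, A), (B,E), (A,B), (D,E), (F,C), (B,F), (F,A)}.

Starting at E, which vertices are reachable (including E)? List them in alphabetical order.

Start at E.
Its neighbours: B, C, D.
Then their neighbours: A, F.
Every vertex is now reached.

A, B, C, D, E, F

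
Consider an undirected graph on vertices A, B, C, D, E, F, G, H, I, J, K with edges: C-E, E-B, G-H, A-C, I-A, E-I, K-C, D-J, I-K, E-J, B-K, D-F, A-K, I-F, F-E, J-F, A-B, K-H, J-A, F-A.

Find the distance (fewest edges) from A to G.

Distance 0: A.
Distance 1: B, C, F, I, J, K.
Distance 2: D, E, H.
Distance 3: G — contains G.

3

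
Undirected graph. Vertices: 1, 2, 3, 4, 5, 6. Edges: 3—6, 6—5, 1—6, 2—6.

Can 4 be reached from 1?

Explore from 1.
Distance 1: reach 6.
Distance 2: reach 2, 3, 5.
The search is exhausted without reaching 4; it lies in a different component.

No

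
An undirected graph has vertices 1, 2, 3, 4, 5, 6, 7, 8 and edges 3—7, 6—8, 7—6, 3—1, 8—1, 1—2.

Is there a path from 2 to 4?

Explore from 2.
Distance 1: reach 1.
Distance 2: reach 3, 8.
Distance 3: reach 6, 7.
The search is exhausted without reaching 4; it lies in a different component.

No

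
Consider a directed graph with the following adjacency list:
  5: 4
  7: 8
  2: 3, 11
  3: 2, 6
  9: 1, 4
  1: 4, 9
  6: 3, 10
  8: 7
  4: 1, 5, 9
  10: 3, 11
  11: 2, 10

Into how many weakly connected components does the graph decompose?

From 1: component {1, 4, 5, 9}.
From 2: component {2, 3, 6, 10, 11}.
From 7: component {7, 8}.
That's 3 components.

3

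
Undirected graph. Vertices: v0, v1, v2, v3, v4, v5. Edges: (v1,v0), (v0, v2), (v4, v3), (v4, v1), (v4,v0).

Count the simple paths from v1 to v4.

v1–v0–v4
v1–v4

2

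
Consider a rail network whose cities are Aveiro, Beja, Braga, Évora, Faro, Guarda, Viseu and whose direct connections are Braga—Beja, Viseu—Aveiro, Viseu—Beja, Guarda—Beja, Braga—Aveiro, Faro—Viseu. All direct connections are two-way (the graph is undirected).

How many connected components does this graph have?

From Aveiro: component {Aveiro, Beja, Braga, Faro, Guarda, Viseu}.
From Évora: component {Évora}.
That's 2 components.

2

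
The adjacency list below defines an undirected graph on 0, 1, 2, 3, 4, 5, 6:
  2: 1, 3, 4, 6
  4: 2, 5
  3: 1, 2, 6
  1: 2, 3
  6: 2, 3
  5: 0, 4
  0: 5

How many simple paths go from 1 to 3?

3

1–2–3
1–2–6–3
1–3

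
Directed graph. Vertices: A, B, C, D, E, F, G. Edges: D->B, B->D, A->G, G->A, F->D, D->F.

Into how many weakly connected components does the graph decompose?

4

From A: component {A, G}.
From B: component {B, D, F}.
From C: component {C}.
From E: component {E}.
That's 4 components.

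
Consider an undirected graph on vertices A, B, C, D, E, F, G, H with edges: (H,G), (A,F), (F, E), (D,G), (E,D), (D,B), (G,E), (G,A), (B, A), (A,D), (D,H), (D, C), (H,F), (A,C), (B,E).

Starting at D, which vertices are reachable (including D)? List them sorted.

A, B, C, D, E, F, G, H

Start at D.
Its neighbours: A, B, C, E, G, H.
Then their neighbours: F.
Every vertex is now reached.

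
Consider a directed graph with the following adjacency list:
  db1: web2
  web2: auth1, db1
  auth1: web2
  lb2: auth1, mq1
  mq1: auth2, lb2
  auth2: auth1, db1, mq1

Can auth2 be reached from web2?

No

Explore from web2.
Distance 1: reach auth1, db1.
The search from web2 is exhausted; no directed path reaches auth2.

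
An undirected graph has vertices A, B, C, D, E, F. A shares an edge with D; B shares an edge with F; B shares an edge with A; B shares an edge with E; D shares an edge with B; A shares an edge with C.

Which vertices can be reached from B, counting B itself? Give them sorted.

Start at B.
Its neighbours: A, D, E, F.
Then their neighbours: C.
Every vertex is now reached.

A, B, C, D, E, F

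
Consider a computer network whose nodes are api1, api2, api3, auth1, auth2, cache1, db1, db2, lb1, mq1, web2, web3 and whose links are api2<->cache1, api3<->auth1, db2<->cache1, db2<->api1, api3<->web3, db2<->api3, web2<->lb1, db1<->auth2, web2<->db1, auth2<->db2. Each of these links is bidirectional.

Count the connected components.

From api1: component {api1, api2, api3, auth1, auth2, cache1, db1, db2, lb1, web2, web3}.
From mq1: component {mq1}.
That's 2 components.

2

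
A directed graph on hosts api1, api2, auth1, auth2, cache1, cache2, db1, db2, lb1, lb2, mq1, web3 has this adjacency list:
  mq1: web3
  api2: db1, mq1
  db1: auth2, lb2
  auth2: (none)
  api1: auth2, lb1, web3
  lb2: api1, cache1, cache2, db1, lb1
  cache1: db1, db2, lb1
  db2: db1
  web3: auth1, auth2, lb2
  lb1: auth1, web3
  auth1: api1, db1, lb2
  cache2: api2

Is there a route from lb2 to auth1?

Explore from lb2.
Distance 1: reach api1, cache1, cache2, db1, lb1.
Distance 2: reach api2, auth1, auth2, db2, web3.
Found auth1.

Yes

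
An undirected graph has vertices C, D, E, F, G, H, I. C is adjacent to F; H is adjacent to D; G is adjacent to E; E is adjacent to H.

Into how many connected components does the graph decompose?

3

From C: component {C, F}.
From D: component {D, E, G, H}.
From I: component {I}.
That's 3 components.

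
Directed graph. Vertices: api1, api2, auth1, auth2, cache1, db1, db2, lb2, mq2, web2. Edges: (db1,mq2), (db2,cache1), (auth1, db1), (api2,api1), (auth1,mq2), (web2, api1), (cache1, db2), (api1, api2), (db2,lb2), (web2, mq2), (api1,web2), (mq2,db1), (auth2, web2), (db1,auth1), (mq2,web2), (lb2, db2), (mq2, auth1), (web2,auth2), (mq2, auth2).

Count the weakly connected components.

2

From api1: component {api1, api2, auth1, auth2, db1, mq2, web2}.
From cache1: component {cache1, db2, lb2}.
That's 2 components.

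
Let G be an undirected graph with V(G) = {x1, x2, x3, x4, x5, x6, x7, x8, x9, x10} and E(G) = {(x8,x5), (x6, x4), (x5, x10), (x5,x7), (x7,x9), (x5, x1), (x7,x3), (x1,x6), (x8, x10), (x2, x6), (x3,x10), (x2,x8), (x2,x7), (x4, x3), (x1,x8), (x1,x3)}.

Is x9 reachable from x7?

Yes

Explore from x7.
Distance 1: reach x2, x3, x5, x9.
Found x9.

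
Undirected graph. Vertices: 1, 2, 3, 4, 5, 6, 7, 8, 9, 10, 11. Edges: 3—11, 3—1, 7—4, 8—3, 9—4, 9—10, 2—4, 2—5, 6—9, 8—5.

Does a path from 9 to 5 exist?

Yes

Explore from 9.
Distance 1: reach 4, 6, 10.
Distance 2: reach 2, 7.
Distance 3: reach 5.
Found 5.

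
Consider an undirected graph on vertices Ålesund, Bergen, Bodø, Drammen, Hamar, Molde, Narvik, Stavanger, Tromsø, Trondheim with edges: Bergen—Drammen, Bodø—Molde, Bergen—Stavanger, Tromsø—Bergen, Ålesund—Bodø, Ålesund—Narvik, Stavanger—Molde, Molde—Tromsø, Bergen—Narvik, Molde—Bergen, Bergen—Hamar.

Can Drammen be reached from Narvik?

Explore from Narvik.
Distance 1: reach Ålesund, Bergen.
Distance 2: reach Bodø, Drammen, Hamar, Molde, Stavanger, Tromsø.
Found Drammen.

Yes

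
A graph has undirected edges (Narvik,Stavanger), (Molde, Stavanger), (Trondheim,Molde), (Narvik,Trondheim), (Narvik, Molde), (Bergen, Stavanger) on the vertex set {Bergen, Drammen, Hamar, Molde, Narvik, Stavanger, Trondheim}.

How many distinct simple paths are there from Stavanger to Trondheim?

Stavanger–Molde–Narvik–Trondheim
Stavanger–Molde–Trondheim
Stavanger–Narvik–Molde–Trondheim
Stavanger–Narvik–Trondheim

4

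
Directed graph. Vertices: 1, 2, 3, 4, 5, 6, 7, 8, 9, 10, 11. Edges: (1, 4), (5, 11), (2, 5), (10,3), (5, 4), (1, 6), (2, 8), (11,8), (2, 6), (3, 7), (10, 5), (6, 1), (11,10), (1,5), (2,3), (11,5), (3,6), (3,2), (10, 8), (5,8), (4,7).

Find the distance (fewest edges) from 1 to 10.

3

Distance 0: 1.
Distance 1: 4, 5, 6.
Distance 2: 7, 8, 11.
Distance 3: 10 — contains 10.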